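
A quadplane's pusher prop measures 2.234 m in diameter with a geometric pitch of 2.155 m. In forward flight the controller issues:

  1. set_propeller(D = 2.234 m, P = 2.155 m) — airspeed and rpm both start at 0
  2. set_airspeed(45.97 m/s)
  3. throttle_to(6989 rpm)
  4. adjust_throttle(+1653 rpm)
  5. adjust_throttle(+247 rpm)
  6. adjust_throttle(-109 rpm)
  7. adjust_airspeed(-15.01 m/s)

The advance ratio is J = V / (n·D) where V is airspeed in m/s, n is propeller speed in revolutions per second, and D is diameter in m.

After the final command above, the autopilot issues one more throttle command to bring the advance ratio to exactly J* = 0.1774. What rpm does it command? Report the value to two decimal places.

set_propeller: D = 2.234 m, P = 2.155 m (p = P/D = 0.964637); state ← (V=0, rpm=0)
set_airspeed(45.97): V ← 45.97 m/s
throttle_to(6989): rpm ← 6989
adjust_throttle(+1653): rpm ← 6989 +1653 = 8642
adjust_throttle(+247): rpm ← 8642 +247 = 8889
adjust_throttle(-109): rpm ← 8889 -109 = 8780
adjust_airspeed(-15.01): V ← 45.97 -15.01 = 30.96 m/s
final state: V = 30.96 m/s, rpm = 8780 → n = rpm/60 = 146.333333 rev/s
target J* = 0.1774; solve J* = V/(n·D) for n: n = V/(J*·D) = 30.96/(0.1774 × 2.234) = 78.120348 rev/s
rpm = 60·n = 4687.220864

rpm = 4687.22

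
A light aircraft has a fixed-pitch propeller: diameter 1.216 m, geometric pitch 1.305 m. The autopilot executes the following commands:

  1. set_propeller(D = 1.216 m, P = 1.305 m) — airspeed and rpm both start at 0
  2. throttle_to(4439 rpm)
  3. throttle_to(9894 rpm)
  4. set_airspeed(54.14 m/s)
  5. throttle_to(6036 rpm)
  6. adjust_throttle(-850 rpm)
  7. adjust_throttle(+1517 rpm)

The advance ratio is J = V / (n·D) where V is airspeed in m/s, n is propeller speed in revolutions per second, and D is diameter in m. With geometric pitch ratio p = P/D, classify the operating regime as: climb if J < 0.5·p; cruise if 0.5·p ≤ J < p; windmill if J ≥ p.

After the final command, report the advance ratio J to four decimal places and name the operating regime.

set_propeller: D = 1.216 m, P = 1.305 m (p = P/D = 1.073191); state ← (V=0, rpm=0)
throttle_to(4439): rpm ← 4439
throttle_to(9894): rpm ← 9894
set_airspeed(54.14): V ← 54.14 m/s
throttle_to(6036): rpm ← 6036
adjust_throttle(-850): rpm ← 6036 -850 = 5186
adjust_throttle(+1517): rpm ← 5186 +1517 = 6703
final state: V = 54.14 m/s, rpm = 6703 → n = rpm/60 = 111.716667 rev/s
J = V / (n·D) = 54.14 / (111.716667 × 1.216) = 0.398535
regime bands: climb J<0.5366 | cruise [0.5366, 1.0732) | windmill J≥1.0732
J = 0.3985 → climb

J = 0.3985, regime = climb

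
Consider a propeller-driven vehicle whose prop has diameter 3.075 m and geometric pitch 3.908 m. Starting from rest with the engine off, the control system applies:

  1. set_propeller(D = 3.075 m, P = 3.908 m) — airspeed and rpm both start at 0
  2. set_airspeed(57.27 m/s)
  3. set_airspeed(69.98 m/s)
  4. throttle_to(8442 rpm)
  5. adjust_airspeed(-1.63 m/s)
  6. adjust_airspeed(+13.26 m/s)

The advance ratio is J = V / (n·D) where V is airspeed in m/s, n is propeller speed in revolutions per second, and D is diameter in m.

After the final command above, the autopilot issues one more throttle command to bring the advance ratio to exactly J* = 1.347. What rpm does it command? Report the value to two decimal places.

rpm = 1182.18

set_propeller: D = 3.075 m, P = 3.908 m (p = P/D = 1.270894); state ← (V=0, rpm=0)
set_airspeed(57.27): V ← 57.27 m/s
set_airspeed(69.98): V ← 69.98 m/s
throttle_to(8442): rpm ← 8442
adjust_airspeed(-1.63): V ← 69.98 -1.63 = 68.35 m/s
adjust_airspeed(+13.26): V ← 68.35 +13.26 = 81.61 m/s
final state: V = 81.61 m/s, rpm = 8442 → n = rpm/60 = 140.700000 rev/s
target J* = 1.347; solve J* = V/(n·D) for n: n = V/(J*·D) = 81.61/(1.347 × 3.075) = 19.702923 rev/s
rpm = 60·n = 1182.175385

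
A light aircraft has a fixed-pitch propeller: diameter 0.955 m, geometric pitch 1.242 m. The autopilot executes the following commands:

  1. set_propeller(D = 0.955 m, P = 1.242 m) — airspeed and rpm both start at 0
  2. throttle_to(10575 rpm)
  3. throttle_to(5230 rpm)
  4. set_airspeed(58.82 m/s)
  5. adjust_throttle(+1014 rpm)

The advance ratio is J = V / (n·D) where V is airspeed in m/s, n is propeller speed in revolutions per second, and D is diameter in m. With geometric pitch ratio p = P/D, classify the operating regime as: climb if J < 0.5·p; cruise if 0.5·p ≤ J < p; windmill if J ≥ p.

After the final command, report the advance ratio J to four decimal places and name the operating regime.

set_propeller: D = 0.955 m, P = 1.242 m (p = P/D = 1.300524); state ← (V=0, rpm=0)
throttle_to(10575): rpm ← 10575
throttle_to(5230): rpm ← 5230
set_airspeed(58.82): V ← 58.82 m/s
adjust_throttle(+1014): rpm ← 5230 +1014 = 6244
final state: V = 58.82 m/s, rpm = 6244 → n = rpm/60 = 104.066667 rev/s
J = V / (n·D) = 58.82 / (104.066667 × 0.955) = 0.591848
regime bands: climb J<0.6503 | cruise [0.6503, 1.3005) | windmill J≥1.3005
J = 0.5918 → climb

J = 0.5918, regime = climb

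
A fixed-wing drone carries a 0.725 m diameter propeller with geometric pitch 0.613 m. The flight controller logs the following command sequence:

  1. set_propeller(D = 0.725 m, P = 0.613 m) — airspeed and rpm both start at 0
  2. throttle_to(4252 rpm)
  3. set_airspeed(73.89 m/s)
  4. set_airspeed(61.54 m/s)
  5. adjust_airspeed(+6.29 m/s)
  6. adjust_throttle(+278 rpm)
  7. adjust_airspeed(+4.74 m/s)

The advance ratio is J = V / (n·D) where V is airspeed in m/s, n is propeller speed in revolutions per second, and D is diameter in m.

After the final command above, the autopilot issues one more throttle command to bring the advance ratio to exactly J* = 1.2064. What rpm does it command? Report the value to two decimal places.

set_propeller: D = 0.725 m, P = 0.613 m (p = P/D = 0.845517); state ← (V=0, rpm=0)
throttle_to(4252): rpm ← 4252
set_airspeed(73.89): V ← 73.89 m/s
set_airspeed(61.54): V ← 61.54 m/s
adjust_airspeed(+6.29): V ← 61.54 +6.29 = 67.83 m/s
adjust_throttle(+278): rpm ← 4252 +278 = 4530
adjust_airspeed(+4.74): V ← 67.83 +4.74 = 72.57 m/s
final state: V = 72.57 m/s, rpm = 4530 → n = rpm/60 = 75.500000 rev/s
target J* = 1.2064; solve J* = V/(n·D) for n: n = V/(J*·D) = 72.57/(1.2064 × 0.725) = 82.971280 rev/s
rpm = 60·n = 4978.276777

rpm = 4978.28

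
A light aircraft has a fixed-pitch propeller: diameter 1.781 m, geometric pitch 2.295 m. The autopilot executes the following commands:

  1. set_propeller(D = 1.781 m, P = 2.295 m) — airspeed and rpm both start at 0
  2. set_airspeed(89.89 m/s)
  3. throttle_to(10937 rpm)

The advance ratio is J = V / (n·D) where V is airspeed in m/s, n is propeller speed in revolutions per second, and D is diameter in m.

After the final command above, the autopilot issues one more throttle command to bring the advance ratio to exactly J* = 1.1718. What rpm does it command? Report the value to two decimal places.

rpm = 2584.31

set_propeller: D = 1.781 m, P = 2.295 m (p = P/D = 1.288602); state ← (V=0, rpm=0)
set_airspeed(89.89): V ← 89.89 m/s
throttle_to(10937): rpm ← 10937
final state: V = 89.89 m/s, rpm = 10937 → n = rpm/60 = 182.283333 rev/s
target J* = 1.1718; solve J* = V/(n·D) for n: n = V/(J*·D) = 89.89/(1.1718 × 1.781) = 43.071894 rev/s
rpm = 60·n = 2584.313627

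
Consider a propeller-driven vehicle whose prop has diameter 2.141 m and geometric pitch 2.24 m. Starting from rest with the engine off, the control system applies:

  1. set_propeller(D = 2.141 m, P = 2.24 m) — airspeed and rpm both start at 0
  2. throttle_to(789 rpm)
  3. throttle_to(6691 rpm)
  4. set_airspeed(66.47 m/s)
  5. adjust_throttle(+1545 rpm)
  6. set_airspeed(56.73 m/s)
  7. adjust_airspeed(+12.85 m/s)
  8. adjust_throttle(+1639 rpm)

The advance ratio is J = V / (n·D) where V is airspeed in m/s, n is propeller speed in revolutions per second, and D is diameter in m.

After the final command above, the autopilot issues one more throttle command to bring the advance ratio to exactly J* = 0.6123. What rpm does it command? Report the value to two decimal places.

set_propeller: D = 2.141 m, P = 2.24 m (p = P/D = 1.046240); state ← (V=0, rpm=0)
throttle_to(789): rpm ← 789
throttle_to(6691): rpm ← 6691
set_airspeed(66.47): V ← 66.47 m/s
adjust_throttle(+1545): rpm ← 6691 +1545 = 8236
set_airspeed(56.73): V ← 56.73 m/s
adjust_airspeed(+12.85): V ← 56.73 +12.85 = 69.58 m/s
adjust_throttle(+1639): rpm ← 8236 +1639 = 9875
final state: V = 69.58 m/s, rpm = 9875 → n = rpm/60 = 164.583333 rev/s
target J* = 0.6123; solve J* = V/(n·D) for n: n = V/(J*·D) = 69.58/(0.6123 × 2.141) = 53.076649 rev/s
rpm = 60·n = 3184.598954

rpm = 3184.60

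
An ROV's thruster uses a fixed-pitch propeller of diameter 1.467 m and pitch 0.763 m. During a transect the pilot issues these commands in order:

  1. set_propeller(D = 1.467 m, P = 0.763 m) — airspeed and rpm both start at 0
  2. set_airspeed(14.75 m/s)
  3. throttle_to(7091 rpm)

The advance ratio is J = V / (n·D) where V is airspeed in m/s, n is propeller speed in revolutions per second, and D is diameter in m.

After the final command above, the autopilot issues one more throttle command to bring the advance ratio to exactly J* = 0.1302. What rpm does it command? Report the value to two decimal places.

rpm = 4633.43

set_propeller: D = 1.467 m, P = 0.763 m (p = P/D = 0.520109); state ← (V=0, rpm=0)
set_airspeed(14.75): V ← 14.75 m/s
throttle_to(7091): rpm ← 7091
final state: V = 14.75 m/s, rpm = 7091 → n = rpm/60 = 118.183333 rev/s
target J* = 0.1302; solve J* = V/(n·D) for n: n = V/(J*·D) = 14.75/(0.1302 × 1.467) = 77.223756 rev/s
rpm = 60·n = 4633.425374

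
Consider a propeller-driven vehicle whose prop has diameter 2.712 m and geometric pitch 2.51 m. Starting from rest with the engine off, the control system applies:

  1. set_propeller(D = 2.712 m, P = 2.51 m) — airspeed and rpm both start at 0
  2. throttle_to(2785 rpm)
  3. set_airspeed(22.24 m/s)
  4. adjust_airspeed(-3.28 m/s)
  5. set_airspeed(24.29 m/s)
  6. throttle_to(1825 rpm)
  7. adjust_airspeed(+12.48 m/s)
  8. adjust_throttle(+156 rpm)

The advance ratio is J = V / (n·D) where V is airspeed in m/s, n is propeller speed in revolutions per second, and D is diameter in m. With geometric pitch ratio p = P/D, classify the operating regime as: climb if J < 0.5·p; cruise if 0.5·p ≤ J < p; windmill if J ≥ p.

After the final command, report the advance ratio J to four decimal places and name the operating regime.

set_propeller: D = 2.712 m, P = 2.51 m (p = P/D = 0.925516); state ← (V=0, rpm=0)
throttle_to(2785): rpm ← 2785
set_airspeed(22.24): V ← 22.24 m/s
adjust_airspeed(-3.28): V ← 22.24 -3.28 = 18.96 m/s
set_airspeed(24.29): V ← 24.29 m/s
throttle_to(1825): rpm ← 1825
adjust_airspeed(+12.48): V ← 24.29 +12.48 = 36.77 m/s
adjust_throttle(+156): rpm ← 1825 +156 = 1981
final state: V = 36.77 m/s, rpm = 1981 → n = rpm/60 = 33.016667 rev/s
J = V / (n·D) = 36.77 / (33.016667 × 2.712) = 0.410649
regime bands: climb J<0.4628 | cruise [0.4628, 0.9255) | windmill J≥0.9255
J = 0.4106 → climb

J = 0.4106, regime = climb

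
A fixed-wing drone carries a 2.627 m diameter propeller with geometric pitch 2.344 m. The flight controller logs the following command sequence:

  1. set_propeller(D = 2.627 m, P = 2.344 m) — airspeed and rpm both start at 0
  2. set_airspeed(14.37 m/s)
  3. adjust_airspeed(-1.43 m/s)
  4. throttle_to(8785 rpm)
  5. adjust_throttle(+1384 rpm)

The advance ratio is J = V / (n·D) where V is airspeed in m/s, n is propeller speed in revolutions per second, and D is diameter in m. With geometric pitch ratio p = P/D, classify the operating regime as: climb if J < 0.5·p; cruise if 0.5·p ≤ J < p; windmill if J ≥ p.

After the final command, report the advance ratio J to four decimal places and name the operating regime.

J = 0.0291, regime = climb

set_propeller: D = 2.627 m, P = 2.344 m (p = P/D = 0.892273); state ← (V=0, rpm=0)
set_airspeed(14.37): V ← 14.37 m/s
adjust_airspeed(-1.43): V ← 14.37 -1.43 = 12.94 m/s
throttle_to(8785): rpm ← 8785
adjust_throttle(+1384): rpm ← 8785 +1384 = 10169
final state: V = 12.94 m/s, rpm = 10169 → n = rpm/60 = 169.483333 rev/s
J = V / (n·D) = 12.94 / (169.483333 × 2.627) = 0.029063
regime bands: climb J<0.4461 | cruise [0.4461, 0.8923) | windmill J≥0.8923
J = 0.0291 → climb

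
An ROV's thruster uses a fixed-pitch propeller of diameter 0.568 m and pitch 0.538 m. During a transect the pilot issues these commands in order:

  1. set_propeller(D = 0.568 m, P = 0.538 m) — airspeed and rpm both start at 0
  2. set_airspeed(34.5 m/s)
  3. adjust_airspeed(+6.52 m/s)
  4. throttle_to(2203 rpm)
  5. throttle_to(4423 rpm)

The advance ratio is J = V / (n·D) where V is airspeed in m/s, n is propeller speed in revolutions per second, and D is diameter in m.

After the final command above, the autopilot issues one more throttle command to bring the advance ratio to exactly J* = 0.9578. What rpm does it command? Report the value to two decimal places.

set_propeller: D = 0.568 m, P = 0.538 m (p = P/D = 0.947183); state ← (V=0, rpm=0)
set_airspeed(34.5): V ← 34.5 m/s
adjust_airspeed(+6.52): V ← 34.5 +6.52 = 41.02 m/s
throttle_to(2203): rpm ← 2203
throttle_to(4423): rpm ← 4423
final state: V = 41.02 m/s, rpm = 4423 → n = rpm/60 = 73.716667 rev/s
target J* = 0.9578; solve J* = V/(n·D) for n: n = V/(J*·D) = 41.02/(0.9578 × 0.568) = 75.400198 rev/s
rpm = 60·n = 4524.011893

rpm = 4524.01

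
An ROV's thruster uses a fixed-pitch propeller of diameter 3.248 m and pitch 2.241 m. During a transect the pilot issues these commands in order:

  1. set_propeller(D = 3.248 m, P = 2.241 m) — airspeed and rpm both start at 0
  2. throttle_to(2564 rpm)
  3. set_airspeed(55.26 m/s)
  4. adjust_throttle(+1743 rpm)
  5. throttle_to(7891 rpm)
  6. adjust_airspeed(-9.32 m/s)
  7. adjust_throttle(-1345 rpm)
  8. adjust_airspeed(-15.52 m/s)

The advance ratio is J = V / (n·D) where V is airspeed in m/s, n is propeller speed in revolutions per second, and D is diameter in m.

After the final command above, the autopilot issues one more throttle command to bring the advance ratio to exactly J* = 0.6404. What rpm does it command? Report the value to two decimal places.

rpm = 877.49

set_propeller: D = 3.248 m, P = 2.241 m (p = P/D = 0.689963); state ← (V=0, rpm=0)
throttle_to(2564): rpm ← 2564
set_airspeed(55.26): V ← 55.26 m/s
adjust_throttle(+1743): rpm ← 2564 +1743 = 4307
throttle_to(7891): rpm ← 7891
adjust_airspeed(-9.32): V ← 55.26 -9.32 = 45.94 m/s
adjust_throttle(-1345): rpm ← 7891 -1345 = 6546
adjust_airspeed(-15.52): V ← 45.94 -15.52 = 30.42 m/s
final state: V = 30.42 m/s, rpm = 6546 → n = rpm/60 = 109.100000 rev/s
target J* = 0.6404; solve J* = V/(n·D) for n: n = V/(J*·D) = 30.42/(0.6404 × 3.248) = 14.624865 rev/s
rpm = 60·n = 877.491900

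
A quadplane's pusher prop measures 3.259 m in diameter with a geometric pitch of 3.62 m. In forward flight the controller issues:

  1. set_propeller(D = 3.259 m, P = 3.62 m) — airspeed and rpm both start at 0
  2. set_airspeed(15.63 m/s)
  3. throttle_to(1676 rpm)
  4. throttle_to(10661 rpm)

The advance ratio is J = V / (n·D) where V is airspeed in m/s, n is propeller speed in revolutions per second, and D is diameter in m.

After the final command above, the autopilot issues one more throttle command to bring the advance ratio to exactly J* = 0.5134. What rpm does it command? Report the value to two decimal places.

set_propeller: D = 3.259 m, P = 3.62 m (p = P/D = 1.110770); state ← (V=0, rpm=0)
set_airspeed(15.63): V ← 15.63 m/s
throttle_to(1676): rpm ← 1676
throttle_to(10661): rpm ← 10661
final state: V = 15.63 m/s, rpm = 10661 → n = rpm/60 = 177.683333 rev/s
target J* = 0.5134; solve J* = V/(n·D) for n: n = V/(J*·D) = 15.63/(0.5134 × 3.259) = 9.341546 rev/s
rpm = 60·n = 560.492755

rpm = 560.49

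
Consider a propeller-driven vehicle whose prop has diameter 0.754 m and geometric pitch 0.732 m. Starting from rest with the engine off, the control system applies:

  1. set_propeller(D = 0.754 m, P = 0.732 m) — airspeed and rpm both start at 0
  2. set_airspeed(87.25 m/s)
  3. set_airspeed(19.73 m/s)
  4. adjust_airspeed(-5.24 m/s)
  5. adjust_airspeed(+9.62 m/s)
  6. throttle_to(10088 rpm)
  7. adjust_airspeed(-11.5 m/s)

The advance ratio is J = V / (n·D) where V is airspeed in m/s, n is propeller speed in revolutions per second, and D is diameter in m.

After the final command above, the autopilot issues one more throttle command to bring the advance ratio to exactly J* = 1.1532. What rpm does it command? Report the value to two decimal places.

set_propeller: D = 0.754 m, P = 0.732 m (p = P/D = 0.970822); state ← (V=0, rpm=0)
set_airspeed(87.25): V ← 87.25 m/s
set_airspeed(19.73): V ← 19.73 m/s
adjust_airspeed(-5.24): V ← 19.73 -5.24 = 14.49 m/s
adjust_airspeed(+9.62): V ← 14.49 +9.62 = 24.11 m/s
throttle_to(10088): rpm ← 10088
adjust_airspeed(-11.5): V ← 24.11 -11.5 = 12.61 m/s
final state: V = 12.61 m/s, rpm = 10088 → n = rpm/60 = 168.133333 rev/s
target J* = 1.1532; solve J* = V/(n·D) for n: n = V/(J*·D) = 12.61/(1.1532 × 0.754) = 14.502374 rev/s
rpm = 60·n = 870.142452

rpm = 870.14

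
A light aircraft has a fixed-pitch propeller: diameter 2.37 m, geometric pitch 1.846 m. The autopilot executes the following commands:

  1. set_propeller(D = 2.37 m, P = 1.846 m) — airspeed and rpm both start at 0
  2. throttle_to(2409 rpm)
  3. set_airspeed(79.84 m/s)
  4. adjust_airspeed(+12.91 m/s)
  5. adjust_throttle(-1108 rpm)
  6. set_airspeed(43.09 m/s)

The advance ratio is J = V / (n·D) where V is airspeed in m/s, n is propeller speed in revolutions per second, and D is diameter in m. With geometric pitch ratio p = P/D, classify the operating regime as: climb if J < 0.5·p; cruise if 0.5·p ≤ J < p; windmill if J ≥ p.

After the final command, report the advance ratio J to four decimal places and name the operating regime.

J = 0.8385, regime = windmill

set_propeller: D = 2.37 m, P = 1.846 m (p = P/D = 0.778903); state ← (V=0, rpm=0)
throttle_to(2409): rpm ← 2409
set_airspeed(79.84): V ← 79.84 m/s
adjust_airspeed(+12.91): V ← 79.84 +12.91 = 92.75 m/s
adjust_throttle(-1108): rpm ← 2409 -1108 = 1301
set_airspeed(43.09): V ← 43.09 m/s
final state: V = 43.09 m/s, rpm = 1301 → n = rpm/60 = 21.683333 rev/s
J = V / (n·D) = 43.09 / (21.683333 × 2.37) = 0.838498
regime bands: climb J<0.3895 | cruise [0.3895, 0.7789) | windmill J≥0.7789
J = 0.8385 → windmill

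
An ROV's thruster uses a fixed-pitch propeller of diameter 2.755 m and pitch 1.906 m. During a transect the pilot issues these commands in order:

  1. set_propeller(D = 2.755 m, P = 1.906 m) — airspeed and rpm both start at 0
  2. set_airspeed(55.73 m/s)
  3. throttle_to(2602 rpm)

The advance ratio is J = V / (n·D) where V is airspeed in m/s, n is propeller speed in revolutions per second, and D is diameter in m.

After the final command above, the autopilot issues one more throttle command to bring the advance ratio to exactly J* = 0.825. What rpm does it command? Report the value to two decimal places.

rpm = 1471.18

set_propeller: D = 2.755 m, P = 1.906 m (p = P/D = 0.691833); state ← (V=0, rpm=0)
set_airspeed(55.73): V ← 55.73 m/s
throttle_to(2602): rpm ← 2602
final state: V = 55.73 m/s, rpm = 2602 → n = rpm/60 = 43.366667 rev/s
target J* = 0.825; solve J* = V/(n·D) for n: n = V/(J*·D) = 55.73/(0.825 × 2.755) = 24.519606 rev/s
rpm = 60·n = 1471.176374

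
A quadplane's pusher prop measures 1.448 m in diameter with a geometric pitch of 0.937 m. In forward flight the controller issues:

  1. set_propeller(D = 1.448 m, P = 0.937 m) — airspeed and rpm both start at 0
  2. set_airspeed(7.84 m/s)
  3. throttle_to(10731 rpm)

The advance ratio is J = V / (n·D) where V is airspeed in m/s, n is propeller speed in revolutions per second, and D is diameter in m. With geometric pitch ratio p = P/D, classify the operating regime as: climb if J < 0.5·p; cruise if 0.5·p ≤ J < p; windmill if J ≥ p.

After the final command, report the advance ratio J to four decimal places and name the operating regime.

set_propeller: D = 1.448 m, P = 0.937 m (p = P/D = 0.647099); state ← (V=0, rpm=0)
set_airspeed(7.84): V ← 7.84 m/s
throttle_to(10731): rpm ← 10731
final state: V = 7.84 m/s, rpm = 10731 → n = rpm/60 = 178.850000 rev/s
J = V / (n·D) = 7.84 / (178.850000 × 1.448) = 0.030273
regime bands: climb J<0.3235 | cruise [0.3235, 0.6471) | windmill J≥0.6471
J = 0.0303 → climb

J = 0.0303, regime = climb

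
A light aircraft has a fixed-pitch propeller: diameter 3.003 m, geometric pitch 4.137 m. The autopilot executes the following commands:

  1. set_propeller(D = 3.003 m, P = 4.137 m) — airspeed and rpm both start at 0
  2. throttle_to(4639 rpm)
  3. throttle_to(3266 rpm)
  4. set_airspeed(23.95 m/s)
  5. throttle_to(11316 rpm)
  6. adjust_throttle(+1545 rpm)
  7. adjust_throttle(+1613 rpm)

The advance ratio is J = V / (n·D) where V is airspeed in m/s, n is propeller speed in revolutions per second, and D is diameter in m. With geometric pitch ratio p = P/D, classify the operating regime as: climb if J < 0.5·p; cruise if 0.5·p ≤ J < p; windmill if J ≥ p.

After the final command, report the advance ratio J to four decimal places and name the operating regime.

set_propeller: D = 3.003 m, P = 4.137 m (p = P/D = 1.377622); state ← (V=0, rpm=0)
throttle_to(4639): rpm ← 4639
throttle_to(3266): rpm ← 3266
set_airspeed(23.95): V ← 23.95 m/s
throttle_to(11316): rpm ← 11316
adjust_throttle(+1545): rpm ← 11316 +1545 = 12861
adjust_throttle(+1613): rpm ← 12861 +1613 = 14474
final state: V = 23.95 m/s, rpm = 14474 → n = rpm/60 = 241.233333 rev/s
J = V / (n·D) = 23.95 / (241.233333 × 3.003) = 0.033061
regime bands: climb J<0.6888 | cruise [0.6888, 1.3776) | windmill J≥1.3776
J = 0.0331 → climb

J = 0.0331, regime = climb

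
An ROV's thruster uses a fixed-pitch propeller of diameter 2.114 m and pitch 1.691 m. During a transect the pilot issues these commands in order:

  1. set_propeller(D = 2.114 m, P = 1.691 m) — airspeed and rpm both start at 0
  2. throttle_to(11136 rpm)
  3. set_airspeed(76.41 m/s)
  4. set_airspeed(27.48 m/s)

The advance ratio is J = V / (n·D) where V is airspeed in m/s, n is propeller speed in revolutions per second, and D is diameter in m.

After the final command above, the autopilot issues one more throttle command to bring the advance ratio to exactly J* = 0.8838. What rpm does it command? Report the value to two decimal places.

set_propeller: D = 2.114 m, P = 1.691 m (p = P/D = 0.799905); state ← (V=0, rpm=0)
throttle_to(11136): rpm ← 11136
set_airspeed(76.41): V ← 76.41 m/s
set_airspeed(27.48): V ← 27.48 m/s
final state: V = 27.48 m/s, rpm = 11136 → n = rpm/60 = 185.600000 rev/s
target J* = 0.8838; solve J* = V/(n·D) for n: n = V/(J*·D) = 27.48/(0.8838 × 2.114) = 14.708140 rev/s
rpm = 60·n = 882.488386

rpm = 882.49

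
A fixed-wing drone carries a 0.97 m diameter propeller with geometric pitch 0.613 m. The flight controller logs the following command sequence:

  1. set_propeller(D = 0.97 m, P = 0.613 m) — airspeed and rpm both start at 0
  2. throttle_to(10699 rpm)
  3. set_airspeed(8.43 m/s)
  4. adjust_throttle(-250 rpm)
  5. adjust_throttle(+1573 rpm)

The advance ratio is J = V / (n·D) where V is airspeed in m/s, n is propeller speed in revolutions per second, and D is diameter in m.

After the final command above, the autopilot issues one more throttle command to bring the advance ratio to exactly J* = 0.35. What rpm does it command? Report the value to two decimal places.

rpm = 1489.84

set_propeller: D = 0.97 m, P = 0.613 m (p = P/D = 0.631959); state ← (V=0, rpm=0)
throttle_to(10699): rpm ← 10699
set_airspeed(8.43): V ← 8.43 m/s
adjust_throttle(-250): rpm ← 10699 -250 = 10449
adjust_throttle(+1573): rpm ← 10449 +1573 = 12022
final state: V = 8.43 m/s, rpm = 12022 → n = rpm/60 = 200.366667 rev/s
target J* = 0.35; solve J* = V/(n·D) for n: n = V/(J*·D) = 8.43/(0.35 × 0.97) = 24.830633 rev/s
rpm = 60·n = 1489.837997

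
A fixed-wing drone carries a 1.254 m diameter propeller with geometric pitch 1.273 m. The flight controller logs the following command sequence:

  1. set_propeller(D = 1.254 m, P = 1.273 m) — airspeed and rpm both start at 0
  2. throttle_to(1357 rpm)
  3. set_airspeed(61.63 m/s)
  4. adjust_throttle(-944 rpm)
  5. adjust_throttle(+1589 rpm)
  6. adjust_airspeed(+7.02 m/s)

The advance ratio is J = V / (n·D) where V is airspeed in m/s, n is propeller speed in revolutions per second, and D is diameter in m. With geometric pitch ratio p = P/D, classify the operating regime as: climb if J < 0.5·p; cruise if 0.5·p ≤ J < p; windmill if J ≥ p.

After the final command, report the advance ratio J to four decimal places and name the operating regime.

set_propeller: D = 1.254 m, P = 1.273 m (p = P/D = 1.015152); state ← (V=0, rpm=0)
throttle_to(1357): rpm ← 1357
set_airspeed(61.63): V ← 61.63 m/s
adjust_throttle(-944): rpm ← 1357 -944 = 413
adjust_throttle(+1589): rpm ← 413 +1589 = 2002
adjust_airspeed(+7.02): V ← 61.63 +7.02 = 68.65 m/s
final state: V = 68.65 m/s, rpm = 2002 → n = rpm/60 = 33.366667 rev/s
J = V / (n·D) = 68.65 / (33.366667 × 1.254) = 1.640704
regime bands: climb J<0.5076 | cruise [0.5076, 1.0152) | windmill J≥1.0152
J = 1.6407 → windmill

J = 1.6407, regime = windmill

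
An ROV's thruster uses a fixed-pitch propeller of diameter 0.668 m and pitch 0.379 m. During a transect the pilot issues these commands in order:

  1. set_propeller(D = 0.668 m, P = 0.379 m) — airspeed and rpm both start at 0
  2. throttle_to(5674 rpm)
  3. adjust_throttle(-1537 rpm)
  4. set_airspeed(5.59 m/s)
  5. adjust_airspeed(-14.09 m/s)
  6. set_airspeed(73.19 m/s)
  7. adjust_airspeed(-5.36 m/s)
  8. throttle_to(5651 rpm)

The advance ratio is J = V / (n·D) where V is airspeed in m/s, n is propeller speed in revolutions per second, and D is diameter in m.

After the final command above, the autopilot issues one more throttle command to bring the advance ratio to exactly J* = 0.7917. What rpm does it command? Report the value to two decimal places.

rpm = 7695.48

set_propeller: D = 0.668 m, P = 0.379 m (p = P/D = 0.567365); state ← (V=0, rpm=0)
throttle_to(5674): rpm ← 5674
adjust_throttle(-1537): rpm ← 5674 -1537 = 4137
set_airspeed(5.59): V ← 5.59 m/s
adjust_airspeed(-14.09): V ← 5.59 -14.09 = -8.5 m/s
set_airspeed(73.19): V ← 73.19 m/s
adjust_airspeed(-5.36): V ← 73.19 -5.36 = 67.83 m/s
throttle_to(5651): rpm ← 5651
final state: V = 67.83 m/s, rpm = 5651 → n = rpm/60 = 94.183333 rev/s
target J* = 0.7917; solve J* = V/(n·D) for n: n = V/(J*·D) = 67.83/(0.7917 × 0.668) = 128.258073 rev/s
rpm = 60·n = 7695.484363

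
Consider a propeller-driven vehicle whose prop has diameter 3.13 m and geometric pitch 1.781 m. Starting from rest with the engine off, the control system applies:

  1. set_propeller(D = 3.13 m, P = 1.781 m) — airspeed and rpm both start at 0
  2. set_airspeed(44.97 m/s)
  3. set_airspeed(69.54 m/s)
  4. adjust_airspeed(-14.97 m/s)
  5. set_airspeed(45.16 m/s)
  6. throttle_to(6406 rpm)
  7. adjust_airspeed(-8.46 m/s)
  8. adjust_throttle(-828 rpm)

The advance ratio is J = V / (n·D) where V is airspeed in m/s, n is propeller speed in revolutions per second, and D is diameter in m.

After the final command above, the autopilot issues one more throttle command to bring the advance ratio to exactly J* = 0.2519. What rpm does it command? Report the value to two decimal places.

rpm = 2792.83

set_propeller: D = 3.13 m, P = 1.781 m (p = P/D = 0.569010); state ← (V=0, rpm=0)
set_airspeed(44.97): V ← 44.97 m/s
set_airspeed(69.54): V ← 69.54 m/s
adjust_airspeed(-14.97): V ← 69.54 -14.97 = 54.57 m/s
set_airspeed(45.16): V ← 45.16 m/s
throttle_to(6406): rpm ← 6406
adjust_airspeed(-8.46): V ← 45.16 -8.46 = 36.7 m/s
adjust_throttle(-828): rpm ← 6406 -828 = 5578
final state: V = 36.7 m/s, rpm = 5578 → n = rpm/60 = 92.966667 rev/s
target J* = 0.2519; solve J* = V/(n·D) for n: n = V/(J*·D) = 36.7/(0.2519 × 3.13) = 46.547200 rev/s
rpm = 60·n = 2792.831985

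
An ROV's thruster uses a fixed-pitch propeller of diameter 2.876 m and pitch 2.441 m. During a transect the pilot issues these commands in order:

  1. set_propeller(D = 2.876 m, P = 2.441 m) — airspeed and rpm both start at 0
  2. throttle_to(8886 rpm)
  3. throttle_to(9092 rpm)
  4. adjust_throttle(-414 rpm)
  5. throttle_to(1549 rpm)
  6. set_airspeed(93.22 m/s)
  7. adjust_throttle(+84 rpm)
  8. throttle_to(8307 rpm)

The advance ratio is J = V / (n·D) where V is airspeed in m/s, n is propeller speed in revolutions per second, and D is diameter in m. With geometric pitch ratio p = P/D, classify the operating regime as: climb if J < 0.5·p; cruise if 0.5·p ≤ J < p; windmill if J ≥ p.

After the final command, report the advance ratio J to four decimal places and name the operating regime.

set_propeller: D = 2.876 m, P = 2.441 m (p = P/D = 0.848748); state ← (V=0, rpm=0)
throttle_to(8886): rpm ← 8886
throttle_to(9092): rpm ← 9092
adjust_throttle(-414): rpm ← 9092 -414 = 8678
throttle_to(1549): rpm ← 1549
set_airspeed(93.22): V ← 93.22 m/s
adjust_throttle(+84): rpm ← 1549 +84 = 1633
throttle_to(8307): rpm ← 8307
final state: V = 93.22 m/s, rpm = 8307 → n = rpm/60 = 138.450000 rev/s
J = V / (n·D) = 93.22 / (138.450000 × 2.876) = 0.234114
regime bands: climb J<0.4244 | cruise [0.4244, 0.8487) | windmill J≥0.8487
J = 0.2341 → climb

J = 0.2341, regime = climb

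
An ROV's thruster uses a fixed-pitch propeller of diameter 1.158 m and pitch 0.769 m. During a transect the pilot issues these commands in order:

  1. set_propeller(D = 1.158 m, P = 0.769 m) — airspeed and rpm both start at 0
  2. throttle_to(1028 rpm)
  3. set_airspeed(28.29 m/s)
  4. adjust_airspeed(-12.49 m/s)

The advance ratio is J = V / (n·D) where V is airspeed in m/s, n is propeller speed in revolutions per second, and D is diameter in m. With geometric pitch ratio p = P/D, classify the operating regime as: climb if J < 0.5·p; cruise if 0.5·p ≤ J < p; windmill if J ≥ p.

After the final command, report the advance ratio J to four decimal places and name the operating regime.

J = 0.7964, regime = windmill

set_propeller: D = 1.158 m, P = 0.769 m (p = P/D = 0.664076); state ← (V=0, rpm=0)
throttle_to(1028): rpm ← 1028
set_airspeed(28.29): V ← 28.29 m/s
adjust_airspeed(-12.49): V ← 28.29 -12.49 = 15.8 m/s
final state: V = 15.8 m/s, rpm = 1028 → n = rpm/60 = 17.133333 rev/s
J = V / (n·D) = 15.8 / (17.133333 × 1.158) = 0.796355
regime bands: climb J<0.3320 | cruise [0.3320, 0.6641) | windmill J≥0.6641
J = 0.7964 → windmill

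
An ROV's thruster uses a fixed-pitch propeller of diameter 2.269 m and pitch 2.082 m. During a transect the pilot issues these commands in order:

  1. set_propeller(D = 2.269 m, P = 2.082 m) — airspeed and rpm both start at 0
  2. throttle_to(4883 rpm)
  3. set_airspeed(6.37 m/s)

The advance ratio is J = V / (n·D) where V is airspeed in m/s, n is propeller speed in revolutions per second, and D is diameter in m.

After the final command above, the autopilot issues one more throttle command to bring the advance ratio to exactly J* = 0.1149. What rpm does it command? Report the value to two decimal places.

set_propeller: D = 2.269 m, P = 2.082 m (p = P/D = 0.917585); state ← (V=0, rpm=0)
throttle_to(4883): rpm ← 4883
set_airspeed(6.37): V ← 6.37 m/s
final state: V = 6.37 m/s, rpm = 4883 → n = rpm/60 = 81.383333 rev/s
target J* = 0.1149; solve J* = V/(n·D) for n: n = V/(J*·D) = 6.37/(0.1149 × 2.269) = 24.433456 rev/s
rpm = 60·n = 1466.007385

rpm = 1466.01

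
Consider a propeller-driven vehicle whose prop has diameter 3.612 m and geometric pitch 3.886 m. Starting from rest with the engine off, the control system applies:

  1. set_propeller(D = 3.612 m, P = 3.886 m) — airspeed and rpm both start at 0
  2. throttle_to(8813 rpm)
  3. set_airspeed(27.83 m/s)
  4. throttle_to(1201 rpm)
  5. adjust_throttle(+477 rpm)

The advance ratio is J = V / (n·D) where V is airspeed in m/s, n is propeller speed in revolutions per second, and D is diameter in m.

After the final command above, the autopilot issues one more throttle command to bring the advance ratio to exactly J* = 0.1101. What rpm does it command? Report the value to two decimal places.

set_propeller: D = 3.612 m, P = 3.886 m (p = P/D = 1.075858); state ← (V=0, rpm=0)
throttle_to(8813): rpm ← 8813
set_airspeed(27.83): V ← 27.83 m/s
throttle_to(1201): rpm ← 1201
adjust_throttle(+477): rpm ← 1201 +477 = 1678
final state: V = 27.83 m/s, rpm = 1678 → n = rpm/60 = 27.966667 rev/s
target J* = 0.1101; solve J* = V/(n·D) for n: n = V/(J*·D) = 27.83/(0.1101 × 3.612) = 69.980678 rev/s
rpm = 60·n = 4198.840679

rpm = 4198.84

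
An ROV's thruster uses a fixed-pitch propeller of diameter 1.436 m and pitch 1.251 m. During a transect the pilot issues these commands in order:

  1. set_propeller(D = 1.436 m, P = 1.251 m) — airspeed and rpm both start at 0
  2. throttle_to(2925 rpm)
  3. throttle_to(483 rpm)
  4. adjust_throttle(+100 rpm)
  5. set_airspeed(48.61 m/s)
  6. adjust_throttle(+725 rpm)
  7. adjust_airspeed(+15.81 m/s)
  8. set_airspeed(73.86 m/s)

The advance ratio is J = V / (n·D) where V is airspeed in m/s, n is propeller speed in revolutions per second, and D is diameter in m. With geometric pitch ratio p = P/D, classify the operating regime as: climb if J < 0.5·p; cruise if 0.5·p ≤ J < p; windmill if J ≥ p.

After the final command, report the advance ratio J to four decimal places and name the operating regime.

J = 2.3594, regime = windmill

set_propeller: D = 1.436 m, P = 1.251 m (p = P/D = 0.871170); state ← (V=0, rpm=0)
throttle_to(2925): rpm ← 2925
throttle_to(483): rpm ← 483
adjust_throttle(+100): rpm ← 483 +100 = 583
set_airspeed(48.61): V ← 48.61 m/s
adjust_throttle(+725): rpm ← 583 +725 = 1308
adjust_airspeed(+15.81): V ← 48.61 +15.81 = 64.42 m/s
set_airspeed(73.86): V ← 73.86 m/s
final state: V = 73.86 m/s, rpm = 1308 → n = rpm/60 = 21.800000 rev/s
J = V / (n·D) = 73.86 / (21.800000 × 1.436) = 2.359383
regime bands: climb J<0.4356 | cruise [0.4356, 0.8712) | windmill J≥0.8712
J = 2.3594 → windmill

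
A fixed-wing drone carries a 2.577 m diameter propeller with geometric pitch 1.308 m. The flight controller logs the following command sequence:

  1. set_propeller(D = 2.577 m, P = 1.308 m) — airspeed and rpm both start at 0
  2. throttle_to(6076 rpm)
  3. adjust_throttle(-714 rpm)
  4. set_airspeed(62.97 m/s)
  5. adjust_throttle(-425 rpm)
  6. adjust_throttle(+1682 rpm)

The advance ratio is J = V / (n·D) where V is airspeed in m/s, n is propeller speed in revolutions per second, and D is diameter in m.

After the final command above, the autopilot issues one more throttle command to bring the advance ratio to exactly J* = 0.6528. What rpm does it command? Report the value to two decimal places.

rpm = 2245.90

set_propeller: D = 2.577 m, P = 1.308 m (p = P/D = 0.507567); state ← (V=0, rpm=0)
throttle_to(6076): rpm ← 6076
adjust_throttle(-714): rpm ← 6076 -714 = 5362
set_airspeed(62.97): V ← 62.97 m/s
adjust_throttle(-425): rpm ← 5362 -425 = 4937
adjust_throttle(+1682): rpm ← 4937 +1682 = 6619
final state: V = 62.97 m/s, rpm = 6619 → n = rpm/60 = 110.316667 rev/s
target J* = 0.6528; solve J* = V/(n·D) for n: n = V/(J*·D) = 62.97/(0.6528 × 2.577) = 37.431664 rev/s
rpm = 60·n = 2245.899815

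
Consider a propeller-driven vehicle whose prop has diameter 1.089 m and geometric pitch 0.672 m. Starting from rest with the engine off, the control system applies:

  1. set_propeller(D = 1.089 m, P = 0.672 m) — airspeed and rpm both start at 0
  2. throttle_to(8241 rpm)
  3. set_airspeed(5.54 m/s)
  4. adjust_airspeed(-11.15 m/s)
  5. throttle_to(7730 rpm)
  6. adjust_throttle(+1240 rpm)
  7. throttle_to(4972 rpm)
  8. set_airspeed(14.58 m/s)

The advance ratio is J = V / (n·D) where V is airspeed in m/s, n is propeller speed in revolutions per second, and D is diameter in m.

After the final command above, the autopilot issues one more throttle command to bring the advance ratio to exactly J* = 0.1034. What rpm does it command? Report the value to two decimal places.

set_propeller: D = 1.089 m, P = 0.672 m (p = P/D = 0.617080); state ← (V=0, rpm=0)
throttle_to(8241): rpm ← 8241
set_airspeed(5.54): V ← 5.54 m/s
adjust_airspeed(-11.15): V ← 5.54 -11.15 = -5.61 m/s
throttle_to(7730): rpm ← 7730
adjust_throttle(+1240): rpm ← 7730 +1240 = 8970
throttle_to(4972): rpm ← 4972
set_airspeed(14.58): V ← 14.58 m/s
final state: V = 14.58 m/s, rpm = 4972 → n = rpm/60 = 82.866667 rev/s
target J* = 0.1034; solve J* = V/(n·D) for n: n = V/(J*·D) = 14.58/(0.1034 × 1.089) = 129.481912 rev/s
rpm = 60·n = 7768.914750

rpm = 7768.91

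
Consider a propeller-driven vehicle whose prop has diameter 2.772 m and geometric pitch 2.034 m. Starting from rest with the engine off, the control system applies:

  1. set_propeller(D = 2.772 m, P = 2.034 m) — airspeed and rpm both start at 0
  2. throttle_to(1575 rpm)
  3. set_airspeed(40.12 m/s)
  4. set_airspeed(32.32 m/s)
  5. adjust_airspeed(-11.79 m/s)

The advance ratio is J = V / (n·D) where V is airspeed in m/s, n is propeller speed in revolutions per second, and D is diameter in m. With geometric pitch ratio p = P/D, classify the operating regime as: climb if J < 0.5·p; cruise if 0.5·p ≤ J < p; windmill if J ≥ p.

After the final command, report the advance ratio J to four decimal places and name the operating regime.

set_propeller: D = 2.772 m, P = 2.034 m (p = P/D = 0.733766); state ← (V=0, rpm=0)
throttle_to(1575): rpm ← 1575
set_airspeed(40.12): V ← 40.12 m/s
set_airspeed(32.32): V ← 32.32 m/s
adjust_airspeed(-11.79): V ← 32.32 -11.79 = 20.53 m/s
final state: V = 20.53 m/s, rpm = 1575 → n = rpm/60 = 26.250000 rev/s
J = V / (n·D) = 20.53 / (26.250000 × 2.772) = 0.282141
regime bands: climb J<0.3669 | cruise [0.3669, 0.7338) | windmill J≥0.7338
J = 0.2821 → climb

J = 0.2821, regime = climb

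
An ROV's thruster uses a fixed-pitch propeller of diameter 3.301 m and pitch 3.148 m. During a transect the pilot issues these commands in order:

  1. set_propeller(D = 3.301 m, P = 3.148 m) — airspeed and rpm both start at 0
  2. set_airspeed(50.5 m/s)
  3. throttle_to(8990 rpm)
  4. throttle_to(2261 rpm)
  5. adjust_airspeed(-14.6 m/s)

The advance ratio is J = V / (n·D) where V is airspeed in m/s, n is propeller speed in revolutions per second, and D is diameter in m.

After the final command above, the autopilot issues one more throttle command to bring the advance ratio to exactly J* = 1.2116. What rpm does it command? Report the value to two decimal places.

rpm = 538.57

set_propeller: D = 3.301 m, P = 3.148 m (p = P/D = 0.953650); state ← (V=0, rpm=0)
set_airspeed(50.5): V ← 50.5 m/s
throttle_to(8990): rpm ← 8990
throttle_to(2261): rpm ← 2261
adjust_airspeed(-14.6): V ← 50.5 -14.6 = 35.9 m/s
final state: V = 35.9 m/s, rpm = 2261 → n = rpm/60 = 37.683333 rev/s
target J* = 1.2116; solve J* = V/(n·D) for n: n = V/(J*·D) = 35.9/(1.2116 × 3.301) = 8.976141 rev/s
rpm = 60·n = 538.568452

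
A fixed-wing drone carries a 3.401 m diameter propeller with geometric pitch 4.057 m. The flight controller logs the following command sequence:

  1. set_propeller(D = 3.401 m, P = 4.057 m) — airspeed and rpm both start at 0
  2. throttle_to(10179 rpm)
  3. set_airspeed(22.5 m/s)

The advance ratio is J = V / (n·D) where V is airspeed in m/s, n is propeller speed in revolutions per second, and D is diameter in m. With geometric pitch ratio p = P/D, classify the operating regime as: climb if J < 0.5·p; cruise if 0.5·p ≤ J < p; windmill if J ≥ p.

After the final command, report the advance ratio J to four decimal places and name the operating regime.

set_propeller: D = 3.401 m, P = 4.057 m (p = P/D = 1.192884); state ← (V=0, rpm=0)
throttle_to(10179): rpm ← 10179
set_airspeed(22.5): V ← 22.5 m/s
final state: V = 22.5 m/s, rpm = 10179 → n = rpm/60 = 169.650000 rev/s
J = V / (n·D) = 22.5 / (169.650000 × 3.401) = 0.038996
regime bands: climb J<0.5964 | cruise [0.5964, 1.1929) | windmill J≥1.1929
J = 0.0390 → climb

J = 0.0390, regime = climb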